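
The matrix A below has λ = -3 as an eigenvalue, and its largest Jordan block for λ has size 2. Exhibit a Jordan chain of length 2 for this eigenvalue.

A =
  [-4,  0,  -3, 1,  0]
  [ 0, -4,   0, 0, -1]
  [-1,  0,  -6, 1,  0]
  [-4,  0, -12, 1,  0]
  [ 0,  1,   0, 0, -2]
A Jordan chain for λ = -3 of length 2:
v_1 = (-1, 0, -1, -4, 0)ᵀ
v_2 = (1, 0, 0, 0, 0)ᵀ

Let N = A − (-3)·I. We want v_2 with N^2 v_2 = 0 but N^1 v_2 ≠ 0; then v_{j-1} := N · v_j for j = 2, …, 2.

Pick v_2 = (1, 0, 0, 0, 0)ᵀ.
Then v_1 = N · v_2 = (-1, 0, -1, -4, 0)ᵀ.

Sanity check: (A − (-3)·I) v_1 = (0, 0, 0, 0, 0)ᵀ = 0. ✓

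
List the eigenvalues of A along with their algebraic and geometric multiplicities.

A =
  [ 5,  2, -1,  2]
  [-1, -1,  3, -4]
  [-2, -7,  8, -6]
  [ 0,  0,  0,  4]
λ = 4: alg = 4, geom = 2

Step 1 — factor the characteristic polynomial to read off the algebraic multiplicities:
  χ_A(x) = (x - 4)^4

Step 2 — compute geometric multiplicities via the rank-nullity identity g(λ) = n − rank(A − λI):
  rank(A − (4)·I) = 2, so dim ker(A − (4)·I) = n − 2 = 2

Summary:
  λ = 4: algebraic multiplicity = 4, geometric multiplicity = 2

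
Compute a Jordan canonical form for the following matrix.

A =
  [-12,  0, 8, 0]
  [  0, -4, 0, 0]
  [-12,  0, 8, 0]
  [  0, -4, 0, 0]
J_1(-4) ⊕ J_1(-4) ⊕ J_1(0) ⊕ J_1(0)

The characteristic polynomial is
  det(x·I − A) = x^4 + 8*x^3 + 16*x^2 = x^2*(x + 4)^2

Eigenvalues and multiplicities (the geometric multiplicity of λ is n − rank(A − λI), which equals the number of Jordan blocks for λ):
  λ = -4: algebraic multiplicity = 2, geometric multiplicity = 2
  λ = 0: algebraic multiplicity = 2, geometric multiplicity = 2

Determining the block sizes for each eigenvalue:
  λ = -4: gm = am = 2, so every block has size 1 → block sizes [1, 1]
  λ = 0: gm = am = 2, so every block has size 1 → block sizes [1, 1]

Assembling the blocks gives a Jordan form
J =
  [-4,  0, 0, 0]
  [ 0, -4, 0, 0]
  [ 0,  0, 0, 0]
  [ 0,  0, 0, 0]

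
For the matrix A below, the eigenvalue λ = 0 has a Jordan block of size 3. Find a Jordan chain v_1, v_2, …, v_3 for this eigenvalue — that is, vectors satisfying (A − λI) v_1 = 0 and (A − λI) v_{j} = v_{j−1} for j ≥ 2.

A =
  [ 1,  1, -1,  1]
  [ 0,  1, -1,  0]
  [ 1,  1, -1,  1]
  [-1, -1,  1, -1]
A Jordan chain for λ = 0 of length 3:
v_1 = (-1, -1, -1, 1)ᵀ
v_2 = (1, 0, 1, -1)ᵀ
v_3 = (1, 0, 0, 0)ᵀ

Let N = A − (0)·I. We want v_3 with N^3 v_3 = 0 but N^2 v_3 ≠ 0; then v_{j-1} := N · v_j for j = 3, …, 2.

Pick v_3 = (1, 0, 0, 0)ᵀ.
Then v_2 = N · v_3 = (1, 0, 1, -1)ᵀ.
Then v_1 = N · v_2 = (-1, -1, -1, 1)ᵀ.

Sanity check: (A − (0)·I) v_1 = (0, 0, 0, 0)ᵀ = 0. ✓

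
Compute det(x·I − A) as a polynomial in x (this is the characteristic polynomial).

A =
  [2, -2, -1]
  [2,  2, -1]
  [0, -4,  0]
x^3 - 4*x^2 + 4*x

Expanding det(x·I − A) (e.g. by cofactor expansion or by noting that A is similar to its Jordan form J, which has the same characteristic polynomial as A) gives
  χ_A(x) = x^3 - 4*x^2 + 4*x
which factors as x*(x - 2)^2. The eigenvalues (with algebraic multiplicities) are λ = 0 with multiplicity 1, λ = 2 with multiplicity 2.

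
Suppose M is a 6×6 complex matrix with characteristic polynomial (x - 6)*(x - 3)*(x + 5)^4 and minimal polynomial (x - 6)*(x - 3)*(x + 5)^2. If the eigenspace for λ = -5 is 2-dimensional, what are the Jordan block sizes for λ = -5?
Block sizes for λ = -5: [2, 2]

Step 1 — from the characteristic polynomial, algebraic multiplicity of λ = -5 is 4. From dim ker(M − (-5)·I) = 2, there are exactly 2 Jordan blocks for λ = -5.
Step 2 — from the minimal polynomial, the factor (x + 5)^2 tells us the largest block for λ = -5 has size 2.
Step 3 — with total size 4, 2 blocks, and largest block 2, the block sizes (in nonincreasing order) are [2, 2].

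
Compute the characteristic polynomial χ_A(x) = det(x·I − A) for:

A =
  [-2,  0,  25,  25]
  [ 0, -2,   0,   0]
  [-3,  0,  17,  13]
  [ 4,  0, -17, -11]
x^4 - 2*x^3 - 11*x^2 + 12*x + 36

Expanding det(x·I − A) (e.g. by cofactor expansion or by noting that A is similar to its Jordan form J, which has the same characteristic polynomial as A) gives
  χ_A(x) = x^4 - 2*x^3 - 11*x^2 + 12*x + 36
which factors as (x - 3)^2*(x + 2)^2. The eigenvalues (with algebraic multiplicities) are λ = -2 with multiplicity 2, λ = 3 with multiplicity 2.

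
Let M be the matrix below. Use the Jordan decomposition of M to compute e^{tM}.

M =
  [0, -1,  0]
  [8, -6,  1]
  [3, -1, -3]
e^{tM} =
  [t^2*exp(-3*t)/2 + 3*t*exp(-3*t) + exp(-3*t), -t*exp(-3*t), -t^2*exp(-3*t)/2]
  [3*t^2*exp(-3*t)/2 + 8*t*exp(-3*t), -3*t*exp(-3*t) + exp(-3*t), -3*t^2*exp(-3*t)/2 + t*exp(-3*t)]
  [t^2*exp(-3*t)/2 + 3*t*exp(-3*t), -t*exp(-3*t), -t^2*exp(-3*t)/2 + exp(-3*t)]

Strategy: write M = P · J · P⁻¹ where J is a Jordan canonical form, so e^{tM} = P · e^{tJ} · P⁻¹, and e^{tJ} can be computed block-by-block.

M has Jordan form
J =
  [-3,  1,  0]
  [ 0, -3,  1]
  [ 0,  0, -3]
(up to reordering of blocks).

Per-block formulas:
  For a 3×3 Jordan block J_3(-3): exp(t · J_3(-3)) = e^(-3t)·(I + t·N + (t^2/2)·N^2), where N is the 3×3 nilpotent shift.

After assembling e^{tJ} and conjugating by P, we get:

e^{tM} =
  [t^2*exp(-3*t)/2 + 3*t*exp(-3*t) + exp(-3*t), -t*exp(-3*t), -t^2*exp(-3*t)/2]
  [3*t^2*exp(-3*t)/2 + 8*t*exp(-3*t), -3*t*exp(-3*t) + exp(-3*t), -3*t^2*exp(-3*t)/2 + t*exp(-3*t)]
  [t^2*exp(-3*t)/2 + 3*t*exp(-3*t), -t*exp(-3*t), -t^2*exp(-3*t)/2 + exp(-3*t)]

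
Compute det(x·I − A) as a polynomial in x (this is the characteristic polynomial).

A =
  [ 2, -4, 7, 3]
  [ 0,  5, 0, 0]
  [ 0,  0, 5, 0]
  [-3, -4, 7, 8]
x^4 - 20*x^3 + 150*x^2 - 500*x + 625

Expanding det(x·I − A) (e.g. by cofactor expansion or by noting that A is similar to its Jordan form J, which has the same characteristic polynomial as A) gives
  χ_A(x) = x^4 - 20*x^3 + 150*x^2 - 500*x + 625
which factors as (x - 5)^4. The eigenvalues (with algebraic multiplicities) are λ = 5 with multiplicity 4.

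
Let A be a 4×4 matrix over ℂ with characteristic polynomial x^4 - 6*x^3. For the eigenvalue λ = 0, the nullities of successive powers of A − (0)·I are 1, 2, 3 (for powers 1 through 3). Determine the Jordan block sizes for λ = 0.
Block sizes for λ = 0: [3]

From the dimensions of kernels of powers, the number of Jordan blocks of size at least j is d_j − d_{j−1} where d_j = dim ker(N^j) (with d_0 = 0). Computing the differences gives [1, 1, 1].
The number of blocks of size exactly k is (#blocks of size ≥ k) − (#blocks of size ≥ k + 1), so the partition is: 1 block(s) of size 3.
In nonincreasing order the block sizes are [3].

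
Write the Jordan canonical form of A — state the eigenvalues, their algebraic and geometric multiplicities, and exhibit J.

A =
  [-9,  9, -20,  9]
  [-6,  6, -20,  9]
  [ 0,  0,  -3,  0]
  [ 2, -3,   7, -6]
J_3(-3) ⊕ J_1(-3)

The characteristic polynomial is
  det(x·I − A) = x^4 + 12*x^3 + 54*x^2 + 108*x + 81 = (x + 3)^4

Eigenvalues and multiplicities (the geometric multiplicity of λ is n − rank(A − λI), which equals the number of Jordan blocks for λ):
  λ = -3: algebraic multiplicity = 4, geometric multiplicity = 2

Determining the block sizes for each eigenvalue:
  λ = -3: with am = 4 and gm = 2, the partition is not yet determined (e.g. several partitions of 4 into 2 parts exist). Let N = A − (-3)·I. Computing rank(N^1) = 2, rank(N^2) = 1, rank(N^3) = 0; the number of blocks of size ≥ j is rank(N^{j−1}) − rank(N^j), giving [2, 1, 1]. So we have 1 block(s) of size 3, 1 block(s) of size 1 → block sizes [3, 1]

Assembling the blocks gives a Jordan form
J =
  [-3,  1,  0,  0]
  [ 0, -3,  1,  0]
  [ 0,  0, -3,  0]
  [ 0,  0,  0, -3]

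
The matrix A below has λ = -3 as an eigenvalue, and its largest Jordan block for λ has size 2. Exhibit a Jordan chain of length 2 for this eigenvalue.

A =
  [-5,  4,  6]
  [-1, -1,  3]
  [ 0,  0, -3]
A Jordan chain for λ = -3 of length 2:
v_1 = (-2, -1, 0)ᵀ
v_2 = (1, 0, 0)ᵀ

Let N = A − (-3)·I. We want v_2 with N^2 v_2 = 0 but N^1 v_2 ≠ 0; then v_{j-1} := N · v_j for j = 2, …, 2.

Pick v_2 = (1, 0, 0)ᵀ.
Then v_1 = N · v_2 = (-2, -1, 0)ᵀ.

Sanity check: (A − (-3)·I) v_1 = (0, 0, 0)ᵀ = 0. ✓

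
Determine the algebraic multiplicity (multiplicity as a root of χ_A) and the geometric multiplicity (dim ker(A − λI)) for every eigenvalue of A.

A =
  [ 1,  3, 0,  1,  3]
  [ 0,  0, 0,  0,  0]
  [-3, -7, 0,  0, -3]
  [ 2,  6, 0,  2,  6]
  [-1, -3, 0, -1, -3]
λ = 0: alg = 5, geom = 3

Step 1 — factor the characteristic polynomial to read off the algebraic multiplicities:
  χ_A(x) = x^5

Step 2 — compute geometric multiplicities via the rank-nullity identity g(λ) = n − rank(A − λI):
  rank(A − (0)·I) = 2, so dim ker(A − (0)·I) = n − 2 = 3

Summary:
  λ = 0: algebraic multiplicity = 5, geometric multiplicity = 3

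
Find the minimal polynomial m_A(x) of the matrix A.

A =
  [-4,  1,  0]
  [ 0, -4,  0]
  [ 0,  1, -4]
x^2 + 8*x + 16

The characteristic polynomial is χ_A(x) = (x + 4)^3, so the eigenvalues are known. The minimal polynomial is
  m_A(x) = Π_λ (x − λ)^{k_λ}
where k_λ is the size of the *largest* Jordan block for λ (equivalently, the smallest k with (A − λI)^k v = 0 for every generalised eigenvector v of λ).

  λ = -4: largest Jordan block has size 2, contributing (x + 4)^2

So m_A(x) = (x + 4)^2 = x^2 + 8*x + 16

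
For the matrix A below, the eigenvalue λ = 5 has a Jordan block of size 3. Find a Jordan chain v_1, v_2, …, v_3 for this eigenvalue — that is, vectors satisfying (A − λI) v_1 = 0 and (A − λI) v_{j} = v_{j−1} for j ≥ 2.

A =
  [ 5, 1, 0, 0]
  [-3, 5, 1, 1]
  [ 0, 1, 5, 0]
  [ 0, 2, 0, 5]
A Jordan chain for λ = 5 of length 3:
v_1 = (-3, 0, -3, -6)ᵀ
v_2 = (0, -3, 0, 0)ᵀ
v_3 = (1, 0, 0, 0)ᵀ

Let N = A − (5)·I. We want v_3 with N^3 v_3 = 0 but N^2 v_3 ≠ 0; then v_{j-1} := N · v_j for j = 3, …, 2.

Pick v_3 = (1, 0, 0, 0)ᵀ.
Then v_2 = N · v_3 = (0, -3, 0, 0)ᵀ.
Then v_1 = N · v_2 = (-3, 0, -3, -6)ᵀ.

Sanity check: (A − (5)·I) v_1 = (0, 0, 0, 0)ᵀ = 0. ✓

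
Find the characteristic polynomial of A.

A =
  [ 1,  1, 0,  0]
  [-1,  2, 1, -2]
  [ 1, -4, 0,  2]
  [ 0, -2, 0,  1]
x^4 - 4*x^3 + 6*x^2 - 4*x + 1

Expanding det(x·I − A) (e.g. by cofactor expansion or by noting that A is similar to its Jordan form J, which has the same characteristic polynomial as A) gives
  χ_A(x) = x^4 - 4*x^3 + 6*x^2 - 4*x + 1
which factors as (x - 1)^4. The eigenvalues (with algebraic multiplicities) are λ = 1 with multiplicity 4.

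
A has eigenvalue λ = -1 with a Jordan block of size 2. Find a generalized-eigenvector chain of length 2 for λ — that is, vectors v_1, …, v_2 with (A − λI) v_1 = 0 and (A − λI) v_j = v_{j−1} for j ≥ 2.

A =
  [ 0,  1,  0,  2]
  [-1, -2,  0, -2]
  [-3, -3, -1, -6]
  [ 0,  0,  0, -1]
A Jordan chain for λ = -1 of length 2:
v_1 = (1, -1, -3, 0)ᵀ
v_2 = (1, 0, 0, 0)ᵀ

Let N = A − (-1)·I. We want v_2 with N^2 v_2 = 0 but N^1 v_2 ≠ 0; then v_{j-1} := N · v_j for j = 2, …, 2.

Pick v_2 = (1, 0, 0, 0)ᵀ.
Then v_1 = N · v_2 = (1, -1, -3, 0)ᵀ.

Sanity check: (A − (-1)·I) v_1 = (0, 0, 0, 0)ᵀ = 0. ✓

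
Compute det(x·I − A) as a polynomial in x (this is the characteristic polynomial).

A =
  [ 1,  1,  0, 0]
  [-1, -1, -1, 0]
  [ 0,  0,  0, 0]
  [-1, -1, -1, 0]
x^4

Expanding det(x·I − A) (e.g. by cofactor expansion or by noting that A is similar to its Jordan form J, which has the same characteristic polynomial as A) gives
  χ_A(x) = x^4
which factors as x^4. The eigenvalues (with algebraic multiplicities) are λ = 0 with multiplicity 4.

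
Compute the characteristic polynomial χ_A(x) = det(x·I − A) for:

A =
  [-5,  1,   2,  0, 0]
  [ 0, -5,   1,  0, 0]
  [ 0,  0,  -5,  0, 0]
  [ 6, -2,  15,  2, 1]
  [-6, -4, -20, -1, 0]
x^5 + 13*x^4 + 46*x^3 - 10*x^2 - 175*x + 125

Expanding det(x·I − A) (e.g. by cofactor expansion or by noting that A is similar to its Jordan form J, which has the same characteristic polynomial as A) gives
  χ_A(x) = x^5 + 13*x^4 + 46*x^3 - 10*x^2 - 175*x + 125
which factors as (x - 1)^2*(x + 5)^3. The eigenvalues (with algebraic multiplicities) are λ = -5 with multiplicity 3, λ = 1 with multiplicity 2.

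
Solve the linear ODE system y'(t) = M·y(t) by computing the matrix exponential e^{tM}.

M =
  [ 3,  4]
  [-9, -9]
e^{tM} =
  [6*t*exp(-3*t) + exp(-3*t), 4*t*exp(-3*t)]
  [-9*t*exp(-3*t), -6*t*exp(-3*t) + exp(-3*t)]

Strategy: write M = P · J · P⁻¹ where J is a Jordan canonical form, so e^{tM} = P · e^{tJ} · P⁻¹, and e^{tJ} can be computed block-by-block.

M has Jordan form
J =
  [-3,  1]
  [ 0, -3]
(up to reordering of blocks).

Per-block formulas:
  For a 2×2 Jordan block J_2(-3): exp(t · J_2(-3)) = e^(-3t)·(I + t·N), where N is the 2×2 nilpotent shift.

After assembling e^{tJ} and conjugating by P, we get:

e^{tM} =
  [6*t*exp(-3*t) + exp(-3*t), 4*t*exp(-3*t)]
  [-9*t*exp(-3*t), -6*t*exp(-3*t) + exp(-3*t)]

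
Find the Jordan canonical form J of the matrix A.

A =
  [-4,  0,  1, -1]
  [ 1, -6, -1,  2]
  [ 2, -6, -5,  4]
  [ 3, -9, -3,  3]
J_3(-3) ⊕ J_1(-3)

The characteristic polynomial is
  det(x·I − A) = x^4 + 12*x^3 + 54*x^2 + 108*x + 81 = (x + 3)^4

Eigenvalues and multiplicities (the geometric multiplicity of λ is n − rank(A − λI), which equals the number of Jordan blocks for λ):
  λ = -3: algebraic multiplicity = 4, geometric multiplicity = 2

Determining the block sizes for each eigenvalue:
  λ = -3: with am = 4 and gm = 2, the partition is not yet determined (e.g. several partitions of 4 into 2 parts exist). Let N = A − (-3)·I. Computing rank(N^1) = 2, rank(N^2) = 1, rank(N^3) = 0; the number of blocks of size ≥ j is rank(N^{j−1}) − rank(N^j), giving [2, 1, 1]. So we have 1 block(s) of size 3, 1 block(s) of size 1 → block sizes [3, 1]

Assembling the blocks gives a Jordan form
J =
  [-3,  1,  0,  0]
  [ 0, -3,  1,  0]
  [ 0,  0, -3,  0]
  [ 0,  0,  0, -3]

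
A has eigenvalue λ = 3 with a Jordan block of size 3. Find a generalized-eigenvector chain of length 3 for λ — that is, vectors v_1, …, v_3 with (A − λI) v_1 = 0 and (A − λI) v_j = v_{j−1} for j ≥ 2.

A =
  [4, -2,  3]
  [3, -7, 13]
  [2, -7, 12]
A Jordan chain for λ = 3 of length 3:
v_1 = (1, -1, -1)ᵀ
v_2 = (1, 3, 2)ᵀ
v_3 = (1, 0, 0)ᵀ

Let N = A − (3)·I. We want v_3 with N^3 v_3 = 0 but N^2 v_3 ≠ 0; then v_{j-1} := N · v_j for j = 3, …, 2.

Pick v_3 = (1, 0, 0)ᵀ.
Then v_2 = N · v_3 = (1, 3, 2)ᵀ.
Then v_1 = N · v_2 = (1, -1, -1)ᵀ.

Sanity check: (A − (3)·I) v_1 = (0, 0, 0)ᵀ = 0. ✓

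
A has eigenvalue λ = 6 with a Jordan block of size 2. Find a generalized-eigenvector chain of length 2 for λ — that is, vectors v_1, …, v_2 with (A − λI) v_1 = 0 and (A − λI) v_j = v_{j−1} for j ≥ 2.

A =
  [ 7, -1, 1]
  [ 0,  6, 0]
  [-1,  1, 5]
A Jordan chain for λ = 6 of length 2:
v_1 = (1, 0, -1)ᵀ
v_2 = (1, 0, 0)ᵀ

Let N = A − (6)·I. We want v_2 with N^2 v_2 = 0 but N^1 v_2 ≠ 0; then v_{j-1} := N · v_j for j = 2, …, 2.

Pick v_2 = (1, 0, 0)ᵀ.
Then v_1 = N · v_2 = (1, 0, -1)ᵀ.

Sanity check: (A − (6)·I) v_1 = (0, 0, 0)ᵀ = 0. ✓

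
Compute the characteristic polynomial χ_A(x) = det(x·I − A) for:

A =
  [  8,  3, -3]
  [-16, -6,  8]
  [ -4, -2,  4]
x^3 - 6*x^2 + 12*x - 8

Expanding det(x·I − A) (e.g. by cofactor expansion or by noting that A is similar to its Jordan form J, which has the same characteristic polynomial as A) gives
  χ_A(x) = x^3 - 6*x^2 + 12*x - 8
which factors as (x - 2)^3. The eigenvalues (with algebraic multiplicities) are λ = 2 with multiplicity 3.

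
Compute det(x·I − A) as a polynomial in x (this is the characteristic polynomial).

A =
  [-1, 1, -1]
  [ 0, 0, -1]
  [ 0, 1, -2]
x^3 + 3*x^2 + 3*x + 1

Expanding det(x·I − A) (e.g. by cofactor expansion or by noting that A is similar to its Jordan form J, which has the same characteristic polynomial as A) gives
  χ_A(x) = x^3 + 3*x^2 + 3*x + 1
which factors as (x + 1)^3. The eigenvalues (with algebraic multiplicities) are λ = -1 with multiplicity 3.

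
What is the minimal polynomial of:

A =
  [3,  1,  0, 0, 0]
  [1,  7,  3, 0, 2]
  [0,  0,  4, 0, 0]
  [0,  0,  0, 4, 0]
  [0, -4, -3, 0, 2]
x^3 - 12*x^2 + 48*x - 64

The characteristic polynomial is χ_A(x) = (x - 4)^5, so the eigenvalues are known. The minimal polynomial is
  m_A(x) = Π_λ (x − λ)^{k_λ}
where k_λ is the size of the *largest* Jordan block for λ (equivalently, the smallest k with (A − λI)^k v = 0 for every generalised eigenvector v of λ).

  λ = 4: largest Jordan block has size 3, contributing (x − 4)^3

So m_A(x) = (x - 4)^3 = x^3 - 12*x^2 + 48*x - 64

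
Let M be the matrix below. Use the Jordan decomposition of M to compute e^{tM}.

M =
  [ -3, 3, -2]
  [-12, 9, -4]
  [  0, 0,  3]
e^{tM} =
  [-6*t*exp(3*t) + exp(3*t), 3*t*exp(3*t), -2*t*exp(3*t)]
  [-12*t*exp(3*t), 6*t*exp(3*t) + exp(3*t), -4*t*exp(3*t)]
  [0, 0, exp(3*t)]

Strategy: write M = P · J · P⁻¹ where J is a Jordan canonical form, so e^{tM} = P · e^{tJ} · P⁻¹, and e^{tJ} can be computed block-by-block.

M has Jordan form
J =
  [3, 1, 0]
  [0, 3, 0]
  [0, 0, 3]
(up to reordering of blocks).

Per-block formulas:
  For a 1×1 block at λ = 3: exp(t · [3]) = [e^(3t)].
  For a 2×2 Jordan block J_2(3): exp(t · J_2(3)) = e^(3t)·(I + t·N), where N is the 2×2 nilpotent shift.

After assembling e^{tJ} and conjugating by P, we get:

e^{tM} =
  [-6*t*exp(3*t) + exp(3*t), 3*t*exp(3*t), -2*t*exp(3*t)]
  [-12*t*exp(3*t), 6*t*exp(3*t) + exp(3*t), -4*t*exp(3*t)]
  [0, 0, exp(3*t)]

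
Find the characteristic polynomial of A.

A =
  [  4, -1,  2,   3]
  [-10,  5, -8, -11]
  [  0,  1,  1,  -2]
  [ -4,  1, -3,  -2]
x^4 - 8*x^3 + 24*x^2 - 32*x + 16

Expanding det(x·I − A) (e.g. by cofactor expansion or by noting that A is similar to its Jordan form J, which has the same characteristic polynomial as A) gives
  χ_A(x) = x^4 - 8*x^3 + 24*x^2 - 32*x + 16
which factors as (x - 2)^4. The eigenvalues (with algebraic multiplicities) are λ = 2 with multiplicity 4.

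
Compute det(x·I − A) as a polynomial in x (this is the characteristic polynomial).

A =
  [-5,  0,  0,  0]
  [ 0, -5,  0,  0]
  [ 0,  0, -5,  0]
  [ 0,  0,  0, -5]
x^4 + 20*x^3 + 150*x^2 + 500*x + 625

Expanding det(x·I − A) (e.g. by cofactor expansion or by noting that A is similar to its Jordan form J, which has the same characteristic polynomial as A) gives
  χ_A(x) = x^4 + 20*x^3 + 150*x^2 + 500*x + 625
which factors as (x + 5)^4. The eigenvalues (with algebraic multiplicities) are λ = -5 with multiplicity 4.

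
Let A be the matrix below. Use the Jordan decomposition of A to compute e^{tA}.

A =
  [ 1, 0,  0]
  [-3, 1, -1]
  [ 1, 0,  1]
e^{tA} =
  [exp(t), 0, 0]
  [-t^2*exp(t)/2 - 3*t*exp(t), exp(t), -t*exp(t)]
  [t*exp(t), 0, exp(t)]

Strategy: write A = P · J · P⁻¹ where J is a Jordan canonical form, so e^{tA} = P · e^{tJ} · P⁻¹, and e^{tJ} can be computed block-by-block.

A has Jordan form
J =
  [1, 1, 0]
  [0, 1, 1]
  [0, 0, 1]
(up to reordering of blocks).

Per-block formulas:
  For a 3×3 Jordan block J_3(1): exp(t · J_3(1)) = e^(1t)·(I + t·N + (t^2/2)·N^2), where N is the 3×3 nilpotent shift.

After assembling e^{tJ} and conjugating by P, we get:

e^{tA} =
  [exp(t), 0, 0]
  [-t^2*exp(t)/2 - 3*t*exp(t), exp(t), -t*exp(t)]
  [t*exp(t), 0, exp(t)]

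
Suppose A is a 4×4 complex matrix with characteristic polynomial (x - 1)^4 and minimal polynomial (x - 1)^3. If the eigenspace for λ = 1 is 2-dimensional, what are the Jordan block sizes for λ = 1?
Block sizes for λ = 1: [3, 1]

Step 1 — from the characteristic polynomial, algebraic multiplicity of λ = 1 is 4. From dim ker(A − (1)·I) = 2, there are exactly 2 Jordan blocks for λ = 1.
Step 2 — from the minimal polynomial, the factor (x − 1)^3 tells us the largest block for λ = 1 has size 3.
Step 3 — with total size 4, 2 blocks, and largest block 3, the block sizes (in nonincreasing order) are [3, 1].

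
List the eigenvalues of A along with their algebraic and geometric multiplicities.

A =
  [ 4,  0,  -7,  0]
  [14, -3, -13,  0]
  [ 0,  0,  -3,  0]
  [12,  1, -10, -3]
λ = -3: alg = 3, geom = 1; λ = 4: alg = 1, geom = 1

Step 1 — factor the characteristic polynomial to read off the algebraic multiplicities:
  χ_A(x) = (x - 4)*(x + 3)^3

Step 2 — compute geometric multiplicities via the rank-nullity identity g(λ) = n − rank(A − λI):
  rank(A − (-3)·I) = 3, so dim ker(A − (-3)·I) = n − 3 = 1
  rank(A − (4)·I) = 3, so dim ker(A − (4)·I) = n − 3 = 1

Summary:
  λ = -3: algebraic multiplicity = 3, geometric multiplicity = 1
  λ = 4: algebraic multiplicity = 1, geometric multiplicity = 1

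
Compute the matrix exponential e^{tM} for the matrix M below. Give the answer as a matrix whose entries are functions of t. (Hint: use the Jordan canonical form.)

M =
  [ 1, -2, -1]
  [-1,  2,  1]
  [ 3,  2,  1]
e^{tM} =
  [-t*exp(2*t) + exp(2*t), -2*t*exp(2*t), -t*exp(2*t)]
  [t*exp(2*t) - exp(2*t) + 1, 2*t*exp(2*t) + 1, t*exp(2*t)]
  [-t*exp(2*t) + 2*exp(2*t) - 2, -2*t*exp(2*t) + 2*exp(2*t) - 2, -t*exp(2*t) + exp(2*t)]

Strategy: write M = P · J · P⁻¹ where J is a Jordan canonical form, so e^{tM} = P · e^{tJ} · P⁻¹, and e^{tJ} can be computed block-by-block.

M has Jordan form
J =
  [0, 0, 0]
  [0, 2, 1]
  [0, 0, 2]
(up to reordering of blocks).

Per-block formulas:
  For a 2×2 Jordan block J_2(2): exp(t · J_2(2)) = e^(2t)·(I + t·N), where N is the 2×2 nilpotent shift.
  For a 1×1 block at λ = 0: exp(t · [0]) = [e^(0t)].

After assembling e^{tJ} and conjugating by P, we get:

e^{tM} =
  [-t*exp(2*t) + exp(2*t), -2*t*exp(2*t), -t*exp(2*t)]
  [t*exp(2*t) - exp(2*t) + 1, 2*t*exp(2*t) + 1, t*exp(2*t)]
  [-t*exp(2*t) + 2*exp(2*t) - 2, -2*t*exp(2*t) + 2*exp(2*t) - 2, -t*exp(2*t) + exp(2*t)]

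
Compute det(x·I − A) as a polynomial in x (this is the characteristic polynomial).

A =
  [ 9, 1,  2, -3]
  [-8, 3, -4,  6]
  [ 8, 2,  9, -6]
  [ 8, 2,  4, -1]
x^4 - 20*x^3 + 150*x^2 - 500*x + 625

Expanding det(x·I − A) (e.g. by cofactor expansion or by noting that A is similar to its Jordan form J, which has the same characteristic polynomial as A) gives
  χ_A(x) = x^4 - 20*x^3 + 150*x^2 - 500*x + 625
which factors as (x - 5)^4. The eigenvalues (with algebraic multiplicities) are λ = 5 with multiplicity 4.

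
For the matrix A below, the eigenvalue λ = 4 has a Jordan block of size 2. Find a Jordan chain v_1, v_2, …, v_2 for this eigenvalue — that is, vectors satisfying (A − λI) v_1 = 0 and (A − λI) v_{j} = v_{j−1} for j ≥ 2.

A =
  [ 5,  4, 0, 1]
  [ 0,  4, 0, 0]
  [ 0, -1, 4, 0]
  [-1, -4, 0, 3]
A Jordan chain for λ = 4 of length 2:
v_1 = (1, 0, 0, -1)ᵀ
v_2 = (1, 0, 0, 0)ᵀ

Let N = A − (4)·I. We want v_2 with N^2 v_2 = 0 but N^1 v_2 ≠ 0; then v_{j-1} := N · v_j for j = 2, …, 2.

Pick v_2 = (1, 0, 0, 0)ᵀ.
Then v_1 = N · v_2 = (1, 0, 0, -1)ᵀ.

Sanity check: (A − (4)·I) v_1 = (0, 0, 0, 0)ᵀ = 0. ✓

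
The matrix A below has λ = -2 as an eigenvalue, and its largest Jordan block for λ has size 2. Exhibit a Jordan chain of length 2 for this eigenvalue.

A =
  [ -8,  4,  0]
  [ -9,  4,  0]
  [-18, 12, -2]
A Jordan chain for λ = -2 of length 2:
v_1 = (-6, -9, -18)ᵀ
v_2 = (1, 0, 0)ᵀ

Let N = A − (-2)·I. We want v_2 with N^2 v_2 = 0 but N^1 v_2 ≠ 0; then v_{j-1} := N · v_j for j = 2, …, 2.

Pick v_2 = (1, 0, 0)ᵀ.
Then v_1 = N · v_2 = (-6, -9, -18)ᵀ.

Sanity check: (A − (-2)·I) v_1 = (0, 0, 0)ᵀ = 0. ✓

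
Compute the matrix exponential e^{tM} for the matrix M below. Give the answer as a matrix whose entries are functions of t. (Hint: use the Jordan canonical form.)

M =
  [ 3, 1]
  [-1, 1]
e^{tM} =
  [t*exp(2*t) + exp(2*t), t*exp(2*t)]
  [-t*exp(2*t), -t*exp(2*t) + exp(2*t)]

Strategy: write M = P · J · P⁻¹ where J is a Jordan canonical form, so e^{tM} = P · e^{tJ} · P⁻¹, and e^{tJ} can be computed block-by-block.

M has Jordan form
J =
  [2, 1]
  [0, 2]
(up to reordering of blocks).

Per-block formulas:
  For a 2×2 Jordan block J_2(2): exp(t · J_2(2)) = e^(2t)·(I + t·N), where N is the 2×2 nilpotent shift.

After assembling e^{tJ} and conjugating by P, we get:

e^{tM} =
  [t*exp(2*t) + exp(2*t), t*exp(2*t)]
  [-t*exp(2*t), -t*exp(2*t) + exp(2*t)]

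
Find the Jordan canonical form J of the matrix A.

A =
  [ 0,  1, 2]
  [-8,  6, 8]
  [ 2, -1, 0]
J_2(2) ⊕ J_1(2)

The characteristic polynomial is
  det(x·I − A) = x^3 - 6*x^2 + 12*x - 8 = (x - 2)^3

Eigenvalues and multiplicities (the geometric multiplicity of λ is n − rank(A − λI), which equals the number of Jordan blocks for λ):
  λ = 2: algebraic multiplicity = 3, geometric multiplicity = 2

Determining the block sizes for each eigenvalue:
  λ = 2: 2 blocks summing to 3 forces exactly one block of size 2 and the rest size 1 → block sizes [2, 1]

Assembling the blocks gives a Jordan form
J =
  [2, 1, 0]
  [0, 2, 0]
  [0, 0, 2]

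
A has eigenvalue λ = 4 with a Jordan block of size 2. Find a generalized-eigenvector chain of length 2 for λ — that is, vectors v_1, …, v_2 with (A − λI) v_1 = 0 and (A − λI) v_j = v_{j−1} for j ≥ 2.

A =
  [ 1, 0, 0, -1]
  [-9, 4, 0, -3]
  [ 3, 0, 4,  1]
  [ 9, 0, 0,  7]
A Jordan chain for λ = 4 of length 2:
v_1 = (-3, -9, 3, 9)ᵀ
v_2 = (1, 0, 0, 0)ᵀ

Let N = A − (4)·I. We want v_2 with N^2 v_2 = 0 but N^1 v_2 ≠ 0; then v_{j-1} := N · v_j for j = 2, …, 2.

Pick v_2 = (1, 0, 0, 0)ᵀ.
Then v_1 = N · v_2 = (-3, -9, 3, 9)ᵀ.

Sanity check: (A − (4)·I) v_1 = (0, 0, 0, 0)ᵀ = 0. ✓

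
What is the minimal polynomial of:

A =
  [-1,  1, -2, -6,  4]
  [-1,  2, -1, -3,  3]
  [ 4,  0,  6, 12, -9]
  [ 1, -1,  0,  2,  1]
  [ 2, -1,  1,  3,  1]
x^3 - 6*x^2 + 12*x - 8

The characteristic polynomial is χ_A(x) = (x - 2)^5, so the eigenvalues are known. The minimal polynomial is
  m_A(x) = Π_λ (x − λ)^{k_λ}
where k_λ is the size of the *largest* Jordan block for λ (equivalently, the smallest k with (A − λI)^k v = 0 for every generalised eigenvector v of λ).

  λ = 2: largest Jordan block has size 3, contributing (x − 2)^3

So m_A(x) = (x - 2)^3 = x^3 - 6*x^2 + 12*x - 8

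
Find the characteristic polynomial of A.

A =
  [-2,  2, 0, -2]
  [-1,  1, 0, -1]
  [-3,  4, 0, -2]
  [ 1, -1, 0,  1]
x^4

Expanding det(x·I − A) (e.g. by cofactor expansion or by noting that A is similar to its Jordan form J, which has the same characteristic polynomial as A) gives
  χ_A(x) = x^4
which factors as x^4. The eigenvalues (with algebraic multiplicities) are λ = 0 with multiplicity 4.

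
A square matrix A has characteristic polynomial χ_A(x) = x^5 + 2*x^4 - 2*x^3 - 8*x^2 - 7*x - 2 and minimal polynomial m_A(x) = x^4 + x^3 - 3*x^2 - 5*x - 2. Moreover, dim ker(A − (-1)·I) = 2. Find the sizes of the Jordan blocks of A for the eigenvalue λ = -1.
Block sizes for λ = -1: [3, 1]

Step 1 — from the characteristic polynomial, algebraic multiplicity of λ = -1 is 4. From dim ker(A − (-1)·I) = 2, there are exactly 2 Jordan blocks for λ = -1.
Step 2 — from the minimal polynomial, the factor (x + 1)^3 tells us the largest block for λ = -1 has size 3.
Step 3 — with total size 4, 2 blocks, and largest block 3, the block sizes (in nonincreasing order) are [3, 1].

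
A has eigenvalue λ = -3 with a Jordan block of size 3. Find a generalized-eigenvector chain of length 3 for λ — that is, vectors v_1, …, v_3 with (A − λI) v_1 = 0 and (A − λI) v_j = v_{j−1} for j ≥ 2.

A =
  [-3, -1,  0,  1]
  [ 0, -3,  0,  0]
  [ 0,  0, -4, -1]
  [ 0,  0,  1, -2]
A Jordan chain for λ = -3 of length 3:
v_1 = (1, 0, 0, 0)ᵀ
v_2 = (0, 0, -1, 1)ᵀ
v_3 = (0, 0, 1, 0)ᵀ

Let N = A − (-3)·I. We want v_3 with N^3 v_3 = 0 but N^2 v_3 ≠ 0; then v_{j-1} := N · v_j for j = 3, …, 2.

Pick v_3 = (0, 0, 1, 0)ᵀ.
Then v_2 = N · v_3 = (0, 0, -1, 1)ᵀ.
Then v_1 = N · v_2 = (1, 0, 0, 0)ᵀ.

Sanity check: (A − (-3)·I) v_1 = (0, 0, 0, 0)ᵀ = 0. ✓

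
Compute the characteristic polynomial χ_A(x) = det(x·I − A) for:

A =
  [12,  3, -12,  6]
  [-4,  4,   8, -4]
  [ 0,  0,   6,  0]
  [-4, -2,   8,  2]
x^4 - 24*x^3 + 216*x^2 - 864*x + 1296

Expanding det(x·I − A) (e.g. by cofactor expansion or by noting that A is similar to its Jordan form J, which has the same characteristic polynomial as A) gives
  χ_A(x) = x^4 - 24*x^3 + 216*x^2 - 864*x + 1296
which factors as (x - 6)^4. The eigenvalues (with algebraic multiplicities) are λ = 6 with multiplicity 4.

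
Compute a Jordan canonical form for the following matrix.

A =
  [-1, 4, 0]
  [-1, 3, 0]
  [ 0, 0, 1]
J_2(1) ⊕ J_1(1)

The characteristic polynomial is
  det(x·I − A) = x^3 - 3*x^2 + 3*x - 1 = (x - 1)^3

Eigenvalues and multiplicities (the geometric multiplicity of λ is n − rank(A − λI), which equals the number of Jordan blocks for λ):
  λ = 1: algebraic multiplicity = 3, geometric multiplicity = 2

Determining the block sizes for each eigenvalue:
  λ = 1: 2 blocks summing to 3 forces exactly one block of size 2 and the rest size 1 → block sizes [2, 1]

Assembling the blocks gives a Jordan form
J =
  [1, 1, 0]
  [0, 1, 0]
  [0, 0, 1]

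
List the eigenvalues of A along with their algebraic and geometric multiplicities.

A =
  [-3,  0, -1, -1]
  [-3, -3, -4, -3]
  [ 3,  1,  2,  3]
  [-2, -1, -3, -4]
λ = -2: alg = 4, geom = 2

Step 1 — factor the characteristic polynomial to read off the algebraic multiplicities:
  χ_A(x) = (x + 2)^4

Step 2 — compute geometric multiplicities via the rank-nullity identity g(λ) = n − rank(A − λI):
  rank(A − (-2)·I) = 2, so dim ker(A − (-2)·I) = n − 2 = 2

Summary:
  λ = -2: algebraic multiplicity = 4, geometric multiplicity = 2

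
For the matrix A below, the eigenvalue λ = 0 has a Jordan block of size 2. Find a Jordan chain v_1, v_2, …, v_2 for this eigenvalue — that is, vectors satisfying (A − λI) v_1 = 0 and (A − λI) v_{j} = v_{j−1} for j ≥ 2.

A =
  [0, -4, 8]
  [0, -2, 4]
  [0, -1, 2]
A Jordan chain for λ = 0 of length 2:
v_1 = (-4, -2, -1)ᵀ
v_2 = (0, 1, 0)ᵀ

Let N = A − (0)·I. We want v_2 with N^2 v_2 = 0 but N^1 v_2 ≠ 0; then v_{j-1} := N · v_j for j = 2, …, 2.

Pick v_2 = (0, 1, 0)ᵀ.
Then v_1 = N · v_2 = (-4, -2, -1)ᵀ.

Sanity check: (A − (0)·I) v_1 = (0, 0, 0)ᵀ = 0. ✓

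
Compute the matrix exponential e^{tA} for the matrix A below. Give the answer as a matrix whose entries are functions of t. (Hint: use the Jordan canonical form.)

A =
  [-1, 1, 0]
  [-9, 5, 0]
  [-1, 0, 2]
e^{tA} =
  [-3*t*exp(2*t) + exp(2*t), t*exp(2*t), 0]
  [-9*t*exp(2*t), 3*t*exp(2*t) + exp(2*t), 0]
  [3*t^2*exp(2*t)/2 - t*exp(2*t), -t^2*exp(2*t)/2, exp(2*t)]

Strategy: write A = P · J · P⁻¹ where J is a Jordan canonical form, so e^{tA} = P · e^{tJ} · P⁻¹, and e^{tJ} can be computed block-by-block.

A has Jordan form
J =
  [2, 1, 0]
  [0, 2, 1]
  [0, 0, 2]
(up to reordering of blocks).

Per-block formulas:
  For a 3×3 Jordan block J_3(2): exp(t · J_3(2)) = e^(2t)·(I + t·N + (t^2/2)·N^2), where N is the 3×3 nilpotent shift.

After assembling e^{tJ} and conjugating by P, we get:

e^{tA} =
  [-3*t*exp(2*t) + exp(2*t), t*exp(2*t), 0]
  [-9*t*exp(2*t), 3*t*exp(2*t) + exp(2*t), 0]
  [3*t^2*exp(2*t)/2 - t*exp(2*t), -t^2*exp(2*t)/2, exp(2*t)]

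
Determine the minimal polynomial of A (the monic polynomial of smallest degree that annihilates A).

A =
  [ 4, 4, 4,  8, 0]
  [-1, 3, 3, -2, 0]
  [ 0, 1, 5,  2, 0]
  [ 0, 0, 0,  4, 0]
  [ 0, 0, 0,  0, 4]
x^3 - 12*x^2 + 48*x - 64

The characteristic polynomial is χ_A(x) = (x - 4)^5, so the eigenvalues are known. The minimal polynomial is
  m_A(x) = Π_λ (x − λ)^{k_λ}
where k_λ is the size of the *largest* Jordan block for λ (equivalently, the smallest k with (A − λI)^k v = 0 for every generalised eigenvector v of λ).

  λ = 4: largest Jordan block has size 3, contributing (x − 4)^3

So m_A(x) = (x - 4)^3 = x^3 - 12*x^2 + 48*x - 64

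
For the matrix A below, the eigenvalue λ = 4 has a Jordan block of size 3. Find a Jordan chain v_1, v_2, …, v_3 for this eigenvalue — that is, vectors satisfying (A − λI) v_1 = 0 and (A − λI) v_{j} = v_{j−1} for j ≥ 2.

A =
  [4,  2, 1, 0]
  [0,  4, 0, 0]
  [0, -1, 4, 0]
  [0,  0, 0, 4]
A Jordan chain for λ = 4 of length 3:
v_1 = (-1, 0, 0, 0)ᵀ
v_2 = (2, 0, -1, 0)ᵀ
v_3 = (0, 1, 0, 0)ᵀ

Let N = A − (4)·I. We want v_3 with N^3 v_3 = 0 but N^2 v_3 ≠ 0; then v_{j-1} := N · v_j for j = 3, …, 2.

Pick v_3 = (0, 1, 0, 0)ᵀ.
Then v_2 = N · v_3 = (2, 0, -1, 0)ᵀ.
Then v_1 = N · v_2 = (-1, 0, 0, 0)ᵀ.

Sanity check: (A − (4)·I) v_1 = (0, 0, 0, 0)ᵀ = 0. ✓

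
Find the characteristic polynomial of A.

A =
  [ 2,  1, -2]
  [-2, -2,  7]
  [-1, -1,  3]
x^3 - 3*x^2 + 3*x - 1

Expanding det(x·I − A) (e.g. by cofactor expansion or by noting that A is similar to its Jordan form J, which has the same characteristic polynomial as A) gives
  χ_A(x) = x^3 - 3*x^2 + 3*x - 1
which factors as (x - 1)^3. The eigenvalues (with algebraic multiplicities) are λ = 1 with multiplicity 3.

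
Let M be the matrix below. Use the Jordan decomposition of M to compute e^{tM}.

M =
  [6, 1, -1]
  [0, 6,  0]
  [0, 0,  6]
e^{tM} =
  [exp(6*t), t*exp(6*t), -t*exp(6*t)]
  [0, exp(6*t), 0]
  [0, 0, exp(6*t)]

Strategy: write M = P · J · P⁻¹ where J is a Jordan canonical form, so e^{tM} = P · e^{tJ} · P⁻¹, and e^{tJ} can be computed block-by-block.

M has Jordan form
J =
  [6, 1, 0]
  [0, 6, 0]
  [0, 0, 6]
(up to reordering of blocks).

Per-block formulas:
  For a 1×1 block at λ = 6: exp(t · [6]) = [e^(6t)].
  For a 2×2 Jordan block J_2(6): exp(t · J_2(6)) = e^(6t)·(I + t·N), where N is the 2×2 nilpotent shift.

After assembling e^{tJ} and conjugating by P, we get:

e^{tM} =
  [exp(6*t), t*exp(6*t), -t*exp(6*t)]
  [0, exp(6*t), 0]
  [0, 0, exp(6*t)]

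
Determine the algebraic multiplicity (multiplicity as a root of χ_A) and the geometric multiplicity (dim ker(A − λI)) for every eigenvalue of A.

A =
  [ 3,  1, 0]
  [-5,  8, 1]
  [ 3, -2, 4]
λ = 5: alg = 3, geom = 1

Step 1 — factor the characteristic polynomial to read off the algebraic multiplicities:
  χ_A(x) = (x - 5)^3

Step 2 — compute geometric multiplicities via the rank-nullity identity g(λ) = n − rank(A − λI):
  rank(A − (5)·I) = 2, so dim ker(A − (5)·I) = n − 2 = 1

Summary:
  λ = 5: algebraic multiplicity = 3, geometric multiplicity = 1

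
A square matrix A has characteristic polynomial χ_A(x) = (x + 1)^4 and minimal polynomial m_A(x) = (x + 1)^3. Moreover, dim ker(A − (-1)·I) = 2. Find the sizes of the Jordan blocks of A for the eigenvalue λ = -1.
Block sizes for λ = -1: [3, 1]

Step 1 — from the characteristic polynomial, algebraic multiplicity of λ = -1 is 4. From dim ker(A − (-1)·I) = 2, there are exactly 2 Jordan blocks for λ = -1.
Step 2 — from the minimal polynomial, the factor (x + 1)^3 tells us the largest block for λ = -1 has size 3.
Step 3 — with total size 4, 2 blocks, and largest block 3, the block sizes (in nonincreasing order) are [3, 1].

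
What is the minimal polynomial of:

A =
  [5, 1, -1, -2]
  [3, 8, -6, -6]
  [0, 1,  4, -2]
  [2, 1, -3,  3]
x^3 - 15*x^2 + 75*x - 125

The characteristic polynomial is χ_A(x) = (x - 5)^4, so the eigenvalues are known. The minimal polynomial is
  m_A(x) = Π_λ (x − λ)^{k_λ}
where k_λ is the size of the *largest* Jordan block for λ (equivalently, the smallest k with (A − λI)^k v = 0 for every generalised eigenvector v of λ).

  λ = 5: largest Jordan block has size 3, contributing (x − 5)^3

So m_A(x) = (x - 5)^3 = x^3 - 15*x^2 + 75*x - 125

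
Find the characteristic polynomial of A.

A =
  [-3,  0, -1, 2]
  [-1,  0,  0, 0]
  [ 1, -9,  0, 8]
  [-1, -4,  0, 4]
x^4 - x^3 - 9*x^2 - 11*x - 4

Expanding det(x·I − A) (e.g. by cofactor expansion or by noting that A is similar to its Jordan form J, which has the same characteristic polynomial as A) gives
  χ_A(x) = x^4 - x^3 - 9*x^2 - 11*x - 4
which factors as (x - 4)*(x + 1)^3. The eigenvalues (with algebraic multiplicities) are λ = -1 with multiplicity 3, λ = 4 with multiplicity 1.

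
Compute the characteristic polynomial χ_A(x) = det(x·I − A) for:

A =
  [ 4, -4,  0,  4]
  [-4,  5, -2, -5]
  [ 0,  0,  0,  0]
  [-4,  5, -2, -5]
x^4 - 4*x^3

Expanding det(x·I − A) (e.g. by cofactor expansion or by noting that A is similar to its Jordan form J, which has the same characteristic polynomial as A) gives
  χ_A(x) = x^4 - 4*x^3
which factors as x^3*(x - 4). The eigenvalues (with algebraic multiplicities) are λ = 0 with multiplicity 3, λ = 4 with multiplicity 1.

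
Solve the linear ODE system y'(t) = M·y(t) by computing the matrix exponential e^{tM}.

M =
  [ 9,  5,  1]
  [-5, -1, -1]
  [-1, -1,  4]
e^{tM} =
  [-t^2*exp(4*t)/2 + 5*t*exp(4*t) + exp(4*t), -t^2*exp(4*t)/2 + 5*t*exp(4*t), t*exp(4*t)]
  [t^2*exp(4*t)/2 - 5*t*exp(4*t), t^2*exp(4*t)/2 - 5*t*exp(4*t) + exp(4*t), -t*exp(4*t)]
  [-t*exp(4*t), -t*exp(4*t), exp(4*t)]

Strategy: write M = P · J · P⁻¹ where J is a Jordan canonical form, so e^{tM} = P · e^{tJ} · P⁻¹, and e^{tJ} can be computed block-by-block.

M has Jordan form
J =
  [4, 1, 0]
  [0, 4, 1]
  [0, 0, 4]
(up to reordering of blocks).

Per-block formulas:
  For a 3×3 Jordan block J_3(4): exp(t · J_3(4)) = e^(4t)·(I + t·N + (t^2/2)·N^2), where N is the 3×3 nilpotent shift.

After assembling e^{tJ} and conjugating by P, we get:

e^{tM} =
  [-t^2*exp(4*t)/2 + 5*t*exp(4*t) + exp(4*t), -t^2*exp(4*t)/2 + 5*t*exp(4*t), t*exp(4*t)]
  [t^2*exp(4*t)/2 - 5*t*exp(4*t), t^2*exp(4*t)/2 - 5*t*exp(4*t) + exp(4*t), -t*exp(4*t)]
  [-t*exp(4*t), -t*exp(4*t), exp(4*t)]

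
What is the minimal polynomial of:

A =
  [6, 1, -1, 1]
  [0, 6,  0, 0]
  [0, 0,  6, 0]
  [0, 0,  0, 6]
x^2 - 12*x + 36

The characteristic polynomial is χ_A(x) = (x - 6)^4, so the eigenvalues are known. The minimal polynomial is
  m_A(x) = Π_λ (x − λ)^{k_λ}
where k_λ is the size of the *largest* Jordan block for λ (equivalently, the smallest k with (A − λI)^k v = 0 for every generalised eigenvector v of λ).

  λ = 6: largest Jordan block has size 2, contributing (x − 6)^2

So m_A(x) = (x - 6)^2 = x^2 - 12*x + 36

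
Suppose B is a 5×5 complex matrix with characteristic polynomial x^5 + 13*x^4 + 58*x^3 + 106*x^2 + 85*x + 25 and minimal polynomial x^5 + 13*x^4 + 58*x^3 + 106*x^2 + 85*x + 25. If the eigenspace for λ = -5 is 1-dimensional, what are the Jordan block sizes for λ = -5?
Block sizes for λ = -5: [2]

Step 1 — from the characteristic polynomial, algebraic multiplicity of λ = -5 is 2. From dim ker(B − (-5)·I) = 1, there are exactly 1 Jordan blocks for λ = -5.
Step 2 — from the minimal polynomial, the factor (x + 5)^2 tells us the largest block for λ = -5 has size 2.
Step 3 — with total size 2, 1 blocks, and largest block 2, the block sizes (in nonincreasing order) are [2].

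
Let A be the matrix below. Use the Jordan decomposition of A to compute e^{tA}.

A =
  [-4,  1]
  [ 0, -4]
e^{tA} =
  [exp(-4*t), t*exp(-4*t)]
  [0, exp(-4*t)]

Strategy: write A = P · J · P⁻¹ where J is a Jordan canonical form, so e^{tA} = P · e^{tJ} · P⁻¹, and e^{tJ} can be computed block-by-block.

A has Jordan form
J =
  [-4,  1]
  [ 0, -4]
(up to reordering of blocks).

Per-block formulas:
  For a 2×2 Jordan block J_2(-4): exp(t · J_2(-4)) = e^(-4t)·(I + t·N), where N is the 2×2 nilpotent shift.

After assembling e^{tJ} and conjugating by P, we get:

e^{tA} =
  [exp(-4*t), t*exp(-4*t)]
  [0, exp(-4*t)]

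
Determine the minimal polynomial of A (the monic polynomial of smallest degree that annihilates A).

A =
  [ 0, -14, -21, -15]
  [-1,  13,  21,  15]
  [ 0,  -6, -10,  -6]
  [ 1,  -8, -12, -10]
x^3 + 6*x^2 + 9*x + 4

The characteristic polynomial is χ_A(x) = (x + 1)^3*(x + 4), so the eigenvalues are known. The minimal polynomial is
  m_A(x) = Π_λ (x − λ)^{k_λ}
where k_λ is the size of the *largest* Jordan block for λ (equivalently, the smallest k with (A − λI)^k v = 0 for every generalised eigenvector v of λ).

  λ = -4: largest Jordan block has size 1, contributing (x + 4)
  λ = -1: largest Jordan block has size 2, contributing (x + 1)^2

So m_A(x) = (x + 1)^2*(x + 4) = x^3 + 6*x^2 + 9*x + 4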